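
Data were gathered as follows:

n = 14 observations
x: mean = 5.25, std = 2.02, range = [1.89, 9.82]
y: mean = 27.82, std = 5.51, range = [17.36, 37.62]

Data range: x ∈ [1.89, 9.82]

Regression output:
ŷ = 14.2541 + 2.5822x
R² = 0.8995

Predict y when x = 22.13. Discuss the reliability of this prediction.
ŷ = 71.3982, but this is extrapolation (above the data range [1.89, 9.82]) and may be unreliable.

Prediction calculation:
ŷ = 14.2541 + 2.5822 × 22.13
ŷ = 71.3982

Reliability:
- Data range: x ∈ [1.89, 9.82]
- Prediction point: x = 22.13 is 12.31 units above the observed range → this is EXTRAPOLATION, not interpolation

Why that matters here:
- There are no observations near this x to validate the fitted line there
- The linear relationship may not hold outside the observed range

Report the number if required, but flag clearly that it is an extrapolation.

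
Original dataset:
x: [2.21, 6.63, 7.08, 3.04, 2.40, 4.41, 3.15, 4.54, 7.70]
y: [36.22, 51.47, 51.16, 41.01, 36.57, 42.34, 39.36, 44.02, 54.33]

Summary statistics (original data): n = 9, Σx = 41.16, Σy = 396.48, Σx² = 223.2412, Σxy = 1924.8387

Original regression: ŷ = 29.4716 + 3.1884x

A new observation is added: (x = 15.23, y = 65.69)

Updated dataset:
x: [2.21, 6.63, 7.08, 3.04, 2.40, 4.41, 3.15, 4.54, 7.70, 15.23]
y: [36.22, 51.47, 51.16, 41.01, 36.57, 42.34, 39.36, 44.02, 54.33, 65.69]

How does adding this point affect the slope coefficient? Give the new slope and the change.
Adding the point moves β₁ from 3.1884 to 2.3258, i.e. it decreases by 0.8626 (-27.1%).

The new point has HIGH LEVERAGE: x = 15.23 is far from the original mean x̄ = 41.16/9 ≈ 4.57 (original range [2.21, 7.70]).

Step 1: Update the sums with the new point (n goes from 9 to 10)
Σx  = 41.16 + 15.23 = 56.39
Σy  = 396.48 + 65.69 = 462.17
Σx² = 223.2412 + 15.23² = 223.2412 + 231.9529 = 455.1941
Σxy = 1924.8387 + 15.23×65.69 = 1924.8387 + 1000.4587 = 2925.2974

Step 2: Recompute the slope with b₁ = (nΣxy − ΣxΣy) / (nΣx² − (Σx)²)
Numerator   = 10×2925.2974 − 56.39×462.17 = 29252.9740 − 26061.7663 = 3191.2077
Denominator = 10×455.1941 − 56.39² = 4551.9410 − 3179.8321 = 1372.1089
b₁(new) = 3191.2077 / 1372.1089 = 2.3258

(Same formula on the original sums: (9×1924.8387 − 41.16×396.48) / (9×223.2412 − 41.16²) = 1004.4315 / 315.0252 = 3.1884, matching the given fit.)

Step 3: Change in slope
Δβ₁ = 2.3258 − 3.1884 = -0.8626
Relative change = -0.8626 / 3.1884 × 100% = -27.1%
→ the slope decreases when the point is added.

A high-leverage point only changes the slope if it is off the original line; here y = 65.69 is below the original trend, so the slope decreases.
In practice: examine leverage (hᵢ) and Cook's distance rather than deleting it automatically.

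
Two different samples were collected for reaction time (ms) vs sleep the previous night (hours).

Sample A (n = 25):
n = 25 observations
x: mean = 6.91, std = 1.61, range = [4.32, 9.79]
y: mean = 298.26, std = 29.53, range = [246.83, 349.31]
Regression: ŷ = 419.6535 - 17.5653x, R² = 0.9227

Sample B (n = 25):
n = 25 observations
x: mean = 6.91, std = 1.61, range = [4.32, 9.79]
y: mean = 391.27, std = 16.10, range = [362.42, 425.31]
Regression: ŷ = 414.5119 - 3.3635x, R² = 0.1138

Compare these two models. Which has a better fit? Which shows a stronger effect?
Model A has the better fit (R² = 0.9227 vs 0.1138). Model A shows the stronger effect (|β₁| = 17.5653 vs 3.3635).

Model Comparison:

Goodness of fit (R²):
- Model A: R² = 0.9227 → 92.27% of variance in reaction time explained
- Model B: R² = 0.1138 → 11.38% of variance in reaction time explained
- 0.9227 > 0.1138 → Model A has the better fit

Strength of effect — compare |β₁|:
- Model A: β₁ = -17.5653 → predicted reaction time falls 17.5653 ms per additional hour of sleep
- Model B: β₁ = -3.3635 → predicted reaction time falls 3.3635 ms per additional hour of sleep
- |-17.5653| > |-3.3635| → Model A shows the stronger marginal effect

Note: A better fit (higher R²) doesn't necessarily mean a more important relationship.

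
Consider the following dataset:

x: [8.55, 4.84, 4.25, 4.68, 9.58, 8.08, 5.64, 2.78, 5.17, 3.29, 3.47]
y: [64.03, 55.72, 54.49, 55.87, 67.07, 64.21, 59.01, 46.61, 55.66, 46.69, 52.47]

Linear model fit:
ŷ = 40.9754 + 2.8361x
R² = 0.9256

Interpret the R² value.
R² = 0.9256 means 92.56% of the variation in y is explained by the linear relationship with x. This indicates a strong fit.

R² = 1 − SS_res/SS_tot compares the residual scatter to the total scatter of y about its mean.

Here R² = 0.9256:
- Explained: 92.56% of the variation in y
- Unexplained (residual): 100% − 92.56% = 7.44%
- Rule of thumb (below 0.3 weak; 0.3 to below 0.7 moderate; 0.7 and above strong) → strong

Equivalently, for simple linear regression R² = r², so |r| = √0.9256 ≈ 0.9621.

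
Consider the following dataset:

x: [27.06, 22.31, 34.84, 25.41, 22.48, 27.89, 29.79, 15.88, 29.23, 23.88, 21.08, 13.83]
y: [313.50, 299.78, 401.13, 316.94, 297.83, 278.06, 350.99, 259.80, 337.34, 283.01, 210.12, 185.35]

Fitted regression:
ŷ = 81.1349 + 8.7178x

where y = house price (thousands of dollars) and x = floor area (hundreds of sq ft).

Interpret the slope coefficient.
On average, house price is about 8.7178 thousand dollars higher for every extra hundred sq ft of floor area.

The slope β₁ = 8.7178 gives the rate at which the fitted house price changes with floor area.

Interpretation:
- Floor area up by 1 hundred sq ft → predicted house price increases by 8.7178 thousand dollars
- This is a linear approximation: the same per-unit change is assumed across the whole observed x range

The intercept β₀ = 81.1349 is the predicted house price when floor area = 0; since the smallest observed x is 13.83, this is an extrapolation and mainly anchors the line.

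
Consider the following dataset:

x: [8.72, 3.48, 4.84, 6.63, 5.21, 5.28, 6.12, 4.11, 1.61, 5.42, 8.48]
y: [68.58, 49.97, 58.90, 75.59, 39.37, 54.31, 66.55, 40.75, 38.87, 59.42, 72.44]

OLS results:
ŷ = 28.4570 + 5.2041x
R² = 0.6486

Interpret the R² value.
The model explains 64.86% of the variance in y (R² = 0.6486), leaving 35.14% unexplained; the fit is moderate.

R² = 1 − SS_res/SS_tot compares the residual scatter to the total scatter of y about its mean.

Here R² = 0.6486:
- Explained: 64.86% of the variation in y
- Unexplained (residual): 100% − 64.86% = 35.14%
- Rule of thumb (below 0.3 weak; 0.3 to below 0.7 moderate; 0.7 and above strong) → moderate

Calculation: R² = 1 − (SS_res / SS_tot), where SS_res is the sum of squared residuals and SS_tot the total sum of squares.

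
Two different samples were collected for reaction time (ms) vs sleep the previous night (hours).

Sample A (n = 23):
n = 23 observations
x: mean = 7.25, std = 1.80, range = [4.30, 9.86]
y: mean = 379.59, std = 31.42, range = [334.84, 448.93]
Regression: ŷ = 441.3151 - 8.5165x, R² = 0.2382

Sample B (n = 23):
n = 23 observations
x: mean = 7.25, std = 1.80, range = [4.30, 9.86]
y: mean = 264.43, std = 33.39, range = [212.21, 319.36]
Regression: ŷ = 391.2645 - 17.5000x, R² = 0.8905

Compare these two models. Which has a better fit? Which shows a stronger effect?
Model B has the better fit (R² = 0.8905 vs 0.2382). Model B shows the stronger effect (|β₁| = 17.5000 vs 8.5165).

Model Comparison:

Goodness of fit (R²):
- Model A: R² = 0.2382 → 23.82% of variance in reaction time explained
- Model B: R² = 0.8905 → 89.05% of variance in reaction time explained
- 0.8905 > 0.2382 → Model B has the better fit

Effect size (slope magnitude):
- Model A: β₁ = -8.5165 → predicted reaction time falls 8.5165 ms per additional hour of sleep
- Model B: β₁ = -17.5000 → predicted reaction time falls 17.5000 ms per additional hour of sleep
- |-8.5165| < |-17.5000| → Model B shows the stronger marginal effect

Notes:
- A steeper slope doesn't make a better model if the scatter around the line is large.
- A better fit (higher R²) doesn't necessarily mean a more important relationship.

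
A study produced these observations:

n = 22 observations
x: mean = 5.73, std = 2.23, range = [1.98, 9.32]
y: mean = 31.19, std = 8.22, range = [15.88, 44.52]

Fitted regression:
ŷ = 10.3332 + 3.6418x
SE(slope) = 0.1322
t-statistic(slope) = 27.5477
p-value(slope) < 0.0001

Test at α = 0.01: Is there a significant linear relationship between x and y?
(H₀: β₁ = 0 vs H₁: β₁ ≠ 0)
Reject H₀: p-value < 0.0001 < α = 0.01. The linear relationship is significant at the 1% level.

Hypothesis test for the slope coefficient:

H₀: β₁ = 0 (no linear relationship)
H₁: β₁ ≠ 0 (linear relationship exists)

Test statistic: t = β̂₁ / SE(β̂₁) = 3.6418 / 0.1322 = 27.5477

The p-value (<0.0001) is the probability, under H₀, of a t-statistic at least as extreme as |t| = 27.5477 (two-sided, df = n − 2 = 20).

Decision rule: reject H₀ if p-value < α.
p-value < 0.0001 < α = 0.01 → reject H₀.

At α = 0.01 the data do provide convincing evidence of a nonzero slope.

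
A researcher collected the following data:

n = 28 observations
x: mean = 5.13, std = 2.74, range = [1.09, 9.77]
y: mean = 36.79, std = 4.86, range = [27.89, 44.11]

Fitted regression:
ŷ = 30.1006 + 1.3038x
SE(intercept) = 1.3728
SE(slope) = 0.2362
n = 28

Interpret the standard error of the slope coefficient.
The slope 1.3038 is pinned down to within about ±0.2362 (one SE) by these data — relative uncertainty 18.1%, i.e. precise.

SE(β̂₁) = 0.2362 says: if we drew many samples of n = 28 from the same population and refit each time, the fitted slopes would scatter with a standard deviation of roughly 0.2362 around the true β₁.

Relative precision:
- SE / |β̂₁| = 0.2362 / 1.3038 = 18.1%
- Rule of thumb (under 20%: precise; 20% to under 50%: moderately precise; 50% or more: imprecise) → precise

Rough 95% range (±2 SE): 1.3038 ± 0.4724 → (0.8314, 1.7762).

What drives SE(β̂₁): more residual scatter → larger SE; wider spread of x values → smaller SE; larger n (here n = 28) → smaller SE.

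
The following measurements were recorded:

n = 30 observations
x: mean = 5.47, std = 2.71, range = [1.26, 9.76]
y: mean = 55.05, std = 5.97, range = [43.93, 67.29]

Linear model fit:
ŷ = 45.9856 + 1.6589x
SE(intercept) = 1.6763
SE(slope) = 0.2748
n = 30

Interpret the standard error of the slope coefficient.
SE(β̂₁) = 0.2748 is the estimated standard deviation of the slope estimate across repeated samples; relative to β̂₁ = 1.6589 that is 16.6%, a precise estimate.

SE(β̂₁) = 0.2748 says: if we drew many samples of n = 30 from the same population and refit each time, the fitted slopes would scatter with a standard deviation of roughly 0.2748 around the true β₁.

Relative precision:
- SE / |β̂₁| = 0.2748 / 1.6589 = 16.6%
- Rule of thumb (under 20%: precise; 20% to under 50%: moderately precise; 50% or more: imprecise) → precise

Link to interval estimation: a confidence interval for β₁ is β̂₁ ± t* × 0.2748, so SE sets the half-width per unit of t*.

What drives SE(β̂₁): more residual scatter → larger SE; wider spread of x values → smaller SE.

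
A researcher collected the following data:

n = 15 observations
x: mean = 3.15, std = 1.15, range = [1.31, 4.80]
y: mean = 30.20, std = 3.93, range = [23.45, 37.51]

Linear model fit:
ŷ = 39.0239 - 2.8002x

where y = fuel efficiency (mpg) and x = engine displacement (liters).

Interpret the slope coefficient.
For each additional liter of engine displacement, predicted fuel efficiency decreases by approximately 2.8002 mpg.

β₁ = -2.8002 is the change in predicted fuel efficiency (mpg) per additional liter of engine displacement.

Interpretation:
- Engine displacement up by 1 liter → predicted fuel efficiency decreases by 2.8002 mpg
- This is a linear approximation: the same per-unit change is assumed across the whole observed x range

(β₀ = 39.0239 is the fitted value at x = 0 and is not part of the slope interpretation.)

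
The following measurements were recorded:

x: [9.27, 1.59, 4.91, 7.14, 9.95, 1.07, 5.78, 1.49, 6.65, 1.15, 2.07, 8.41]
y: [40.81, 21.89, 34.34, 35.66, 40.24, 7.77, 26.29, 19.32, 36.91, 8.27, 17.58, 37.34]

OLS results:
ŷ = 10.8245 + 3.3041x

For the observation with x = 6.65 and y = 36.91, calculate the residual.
Residual = 4.1132

The residual is the difference between the actual value and the predicted value:

Residual = y - ŷ

Step 1: Calculate predicted value
ŷ = 10.8245 + 3.3041 × 6.65
ŷ = 32.7968

Step 2: Calculate residual
Residual = 36.91 - 32.7968
Residual = 4.1132

The residual is positive, so the observed y = 36.91 sits above the regression line (the line underestimates it by 4.1132).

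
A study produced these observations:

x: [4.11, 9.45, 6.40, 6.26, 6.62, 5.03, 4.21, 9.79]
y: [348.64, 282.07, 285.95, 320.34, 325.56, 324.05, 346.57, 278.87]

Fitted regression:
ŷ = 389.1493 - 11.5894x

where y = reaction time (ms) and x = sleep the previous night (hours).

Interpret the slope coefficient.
An increase of one hour in sleep is associated with a 11.5894 ms decrease in predicted reaction time.

β₁ = -11.5894 is the change in predicted reaction time (ms) per additional hour of sleep.

Interpretation:
- Sleep up by 1 hour → predicted reaction time decreases by 11.5894 ms
- The effect is assumed constant over the observed range of x (linearity)

(β₀ = 389.1493 is the fitted value at x = 0 and is not part of the slope interpretation.)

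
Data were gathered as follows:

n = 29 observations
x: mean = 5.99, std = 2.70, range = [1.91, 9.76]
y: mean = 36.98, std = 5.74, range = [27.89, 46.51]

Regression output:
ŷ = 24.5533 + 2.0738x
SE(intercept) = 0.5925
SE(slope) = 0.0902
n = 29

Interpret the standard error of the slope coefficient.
The slope 2.0738 is pinned down to within about ±0.0902 (one SE) by these data — relative uncertainty 4.3%, i.e. precise.

SE(β̂₁) = s / √Sxx, where s is the residual standard deviation and Sxx = Σ(x − x̄)². It is the yardstick for how far β̂₁ = 2.0738 could plausibly be from the true slope.

Relative precision:
- SE / |β̂₁| = 0.0902 / 2.0738 = 4.3%
- Rule of thumb (under 20%: precise; 20% to under 50%: moderately precise; 50% or more: imprecise) → precise

Link to interval estimation: a confidence interval for β₁ is β̂₁ ± t* × 0.0902, so SE sets the half-width per unit of t*.

What drives SE(β̂₁): more residual scatter → larger SE.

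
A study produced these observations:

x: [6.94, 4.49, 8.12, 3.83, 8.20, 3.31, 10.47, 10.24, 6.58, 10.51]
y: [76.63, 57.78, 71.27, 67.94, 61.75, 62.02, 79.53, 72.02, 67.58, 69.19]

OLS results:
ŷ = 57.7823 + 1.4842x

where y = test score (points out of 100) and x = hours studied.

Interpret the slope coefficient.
An increase of one hour in study time is associated with a 1.4842 points increase in predicted test score.

The slope coefficient β₁ = 1.4842 represents the marginal effect of study time on test score.

Interpretation:
- Study time up by 1 hour → predicted test score increases by 1.4842 points
- This is a linear approximation: the same per-unit change is assumed across the whole observed x range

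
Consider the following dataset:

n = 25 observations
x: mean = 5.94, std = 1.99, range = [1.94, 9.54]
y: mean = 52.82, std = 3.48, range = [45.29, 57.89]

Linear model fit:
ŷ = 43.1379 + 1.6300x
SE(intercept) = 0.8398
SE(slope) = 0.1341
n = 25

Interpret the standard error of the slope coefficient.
The slope 1.6300 is pinned down to within about ±0.1341 (one SE) by these data — relative uncertainty 8.2%, i.e. precise.

SE(β̂₁) = 0.1341 says: if we drew many samples of n = 25 from the same population and refit each time, the fitted slopes would scatter with a standard deviation of roughly 0.1341 around the true β₁.

Relative precision:
- SE / |β̂₁| = 0.1341 / 1.6300 = 8.2%
- Rule of thumb (under 20%: precise; 20% to under 50%: moderately precise; 50% or more: imprecise) → precise

Link to the t-test: t = β̂₁ / SE(β̂₁) = 1.6300 / 0.1341 = 12.1551, the statistic for H₀: β₁ = 0.

What drives SE(β̂₁): larger n (here n = 25) → smaller SE; more residual scatter → larger SE.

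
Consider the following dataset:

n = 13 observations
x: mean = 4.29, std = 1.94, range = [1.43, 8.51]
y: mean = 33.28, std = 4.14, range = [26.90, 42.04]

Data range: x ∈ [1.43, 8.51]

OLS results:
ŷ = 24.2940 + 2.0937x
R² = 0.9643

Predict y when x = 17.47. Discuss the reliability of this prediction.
ŷ = 60.8709, but this is extrapolation (above the data range [1.43, 8.51]) and may be unreliable.

Prediction calculation:
ŷ = 24.2940 + 2.0937 × 17.47
ŷ = 60.8709

Reliability:
- Data range: x ∈ [1.43, 8.51]
- Prediction point: x = 17.47 is 8.96 units above the observed range → this is EXTRAPOLATION, not interpolation

Why that matters here:
- There are no observations near this x to validate the fitted line there
- R² describes fit only over the sampled x values; it says nothing about behaviour beyond them

The R² = 0.9643 only validates the fit within [1.43, 8.51]; treat ŷ = 60.8709 with caution.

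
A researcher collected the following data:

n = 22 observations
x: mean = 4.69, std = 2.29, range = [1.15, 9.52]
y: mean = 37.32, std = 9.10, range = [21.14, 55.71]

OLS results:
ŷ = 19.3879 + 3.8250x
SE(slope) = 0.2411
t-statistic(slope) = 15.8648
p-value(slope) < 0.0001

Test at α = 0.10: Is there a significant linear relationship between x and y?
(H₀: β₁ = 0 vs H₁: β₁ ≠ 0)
Since p-value < 0.0001 < α = 0.10, reject H₀ — the slope is significantly different from 0.

Hypothesis test for the slope coefficient:

H₀: β₁ = 0 (no linear relationship)
H₁: β₁ ≠ 0 (linear relationship exists)

Test statistic: t = β̂₁ / SE(β̂₁) = 3.8250 / 0.2411 = 15.8648

With df = 20, the two-sided p-value for |t| = 15.8648 is <0.0001.

Decision rule: reject H₀ if p-value < α.
p-value < 0.0001 < α = 0.10 → reject H₀.

There is sufficient evidence at the 10% significance level to conclude that a linear relationship exists between x and y.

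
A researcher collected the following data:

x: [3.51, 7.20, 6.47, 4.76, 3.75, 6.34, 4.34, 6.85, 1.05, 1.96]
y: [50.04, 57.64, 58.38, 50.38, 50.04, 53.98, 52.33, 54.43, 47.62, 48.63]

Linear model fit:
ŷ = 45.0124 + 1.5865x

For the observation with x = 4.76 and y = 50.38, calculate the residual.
Residual = -2.1841

The residual is the difference between the actual value and the predicted value:

Residual = y - ŷ

Step 1: Calculate predicted value
ŷ = 45.0124 + 1.5865 × 4.76
ŷ = 52.5641

Step 2: Calculate residual
Residual = 50.38 - 52.5641
Residual = -2.1841

Interpretation: the model overestimates the actual value by 2.1841 at this point (negative residual → observation lies below the fitted line).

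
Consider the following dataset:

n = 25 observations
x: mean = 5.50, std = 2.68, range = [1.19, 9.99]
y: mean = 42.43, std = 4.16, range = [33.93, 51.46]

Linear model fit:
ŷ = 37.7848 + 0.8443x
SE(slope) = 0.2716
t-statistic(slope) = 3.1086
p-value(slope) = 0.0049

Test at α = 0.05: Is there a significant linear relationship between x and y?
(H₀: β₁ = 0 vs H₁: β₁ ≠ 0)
Since p-value = 0.0049 < α = 0.05, reject H₀ — the slope is significantly different from 0.

Hypothesis test for the slope coefficient:

H₀: β₁ = 0 (no linear relationship)
H₁: β₁ ≠ 0 (linear relationship exists)

Test statistic: t = β̂₁ / SE(β̂₁) = 0.8443 / 0.2716 = 3.1086

With df = 23, the two-sided p-value for |t| = 3.1086 is 0.0049.

Decision rule: reject H₀ if p-value < α.
p-value = 0.0049 < α = 0.05 → reject H₀.

At α = 0.05 the data do provide convincing evidence of a nonzero slope.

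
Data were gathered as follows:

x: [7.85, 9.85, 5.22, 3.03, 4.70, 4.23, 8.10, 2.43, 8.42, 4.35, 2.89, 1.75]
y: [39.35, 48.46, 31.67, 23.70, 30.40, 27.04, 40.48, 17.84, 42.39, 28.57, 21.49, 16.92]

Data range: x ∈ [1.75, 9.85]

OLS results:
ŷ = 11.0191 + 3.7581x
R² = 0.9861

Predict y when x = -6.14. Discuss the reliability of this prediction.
The equation gives ŷ = -12.0556; however x = -6.14 is 7.89 units below the observed range, so this extrapolated value should not be trusted.

Prediction calculation:
ŷ = 11.0191 + 3.7581 × (-6.14)
ŷ = -12.0556

Reliability:
- Data range: x ∈ [1.75, 9.85]
- Prediction point: x = -6.14 is 7.89 units below the observed range → this is EXTRAPOLATION, not interpolation

Why that matters here:
- The standard error of prediction grows with (x − x̄)², and x = -6.14 is far from x̄ = 5.24
- R² describes fit only over the sampled x values; it says nothing about behaviour beyond them
- There are no observations near this x to validate the fitted line there

The R² = 0.9861 only validates the fit within [1.75, 9.85]; treat ŷ = -12.0556 with caution.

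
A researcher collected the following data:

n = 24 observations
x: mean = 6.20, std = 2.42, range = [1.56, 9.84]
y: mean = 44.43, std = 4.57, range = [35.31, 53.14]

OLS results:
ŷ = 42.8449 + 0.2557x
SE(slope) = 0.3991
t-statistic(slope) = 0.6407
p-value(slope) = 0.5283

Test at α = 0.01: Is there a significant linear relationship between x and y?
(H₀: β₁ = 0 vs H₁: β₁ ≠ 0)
Fail to reject H₀: p-value = 0.5283 ≥ α = 0.01. The linear relationship is not significant at the 1% level.

Hypothesis test for the slope coefficient:

H₀: β₁ = 0 (no linear relationship)
H₁: β₁ ≠ 0 (linear relationship exists)

Test statistic: t = β̂₁ / SE(β̂₁) = 0.2557 / 0.3991 = 0.6407

The p-value (0.5283) is the probability, under H₀, of a t-statistic at least as extreme as |t| = 0.6407 (two-sided, df = n − 2 = 22).

Decision rule: reject H₀ if p-value < α.
p-value = 0.5283 ≥ α = 0.01 → fail to reject H₀.

At α = 0.01 the data do not provide convincing evidence of a nonzero slope.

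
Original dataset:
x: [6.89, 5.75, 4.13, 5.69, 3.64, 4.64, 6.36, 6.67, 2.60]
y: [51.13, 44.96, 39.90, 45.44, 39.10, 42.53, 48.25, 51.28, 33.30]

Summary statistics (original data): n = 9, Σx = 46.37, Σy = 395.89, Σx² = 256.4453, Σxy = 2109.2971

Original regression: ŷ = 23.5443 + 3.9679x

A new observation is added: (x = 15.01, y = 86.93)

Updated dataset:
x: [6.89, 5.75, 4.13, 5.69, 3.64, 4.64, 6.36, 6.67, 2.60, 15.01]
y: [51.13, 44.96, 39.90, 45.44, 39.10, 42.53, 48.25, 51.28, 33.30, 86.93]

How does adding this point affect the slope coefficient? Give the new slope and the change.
The slope changes from 3.9679 to 4.2913 (change of +0.3234, or +8.2%).

The new point has HIGH LEVERAGE: x = 15.01 is far from the original mean x̄ = 46.37/9 ≈ 5.15 (original range [2.60, 6.89]).

Step 1: Update the sums with the new point (n goes from 9 to 10)
Σx  = 46.37 + 15.01 = 61.38
Σy  = 395.89 + 86.93 = 482.82
Σx² = 256.4453 + 15.01² = 256.4453 + 225.3001 = 481.7454
Σxy = 2109.2971 + 15.01×86.93 = 2109.2971 + 1304.8193 = 3414.1164

Step 2: Recompute the slope with b₁ = (nΣxy − ΣxΣy) / (nΣx² − (Σx)²)
Numerator   = 10×3414.1164 − 61.38×482.82 = 34141.1640 − 29635.4916 = 4505.6724
Denominator = 10×481.7454 − 61.38² = 4817.4540 − 3767.5044 = 1049.9496
b₁(new) = 4505.6724 / 1049.9496 = 4.2913

(Same formula on the original sums: (9×2109.2971 − 46.37×395.89) / (9×256.4453 − 46.37²) = 626.2546 / 157.8308 = 3.9679, matching the given fit.)

Step 3: Change in slope
Δβ₁ = 4.2913 − 3.9679 = +0.3234
Relative change = +0.3234 / 3.9679 × 100% = +8.2%
→ the slope increases when the point is added.

A high-leverage point only changes the slope if it is off the original line; here y = 86.93 is above the original trend, so the slope increases.
In practice: check such a point for data-entry or measurement error; examine leverage (hᵢ) and Cook's distance rather than deleting it automatically.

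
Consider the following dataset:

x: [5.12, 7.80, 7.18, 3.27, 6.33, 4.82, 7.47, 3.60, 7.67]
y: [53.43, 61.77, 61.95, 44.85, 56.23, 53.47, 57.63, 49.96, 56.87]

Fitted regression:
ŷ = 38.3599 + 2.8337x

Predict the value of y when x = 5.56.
ŷ = 54.1153

x = 5.56 lies inside the observed range [3.27, 7.80], so the fitted equation applies directly:

ŷ = 38.3599 + 2.8337 × 5.56
ŷ = 38.3599 + 15.7554
ŷ = 54.1153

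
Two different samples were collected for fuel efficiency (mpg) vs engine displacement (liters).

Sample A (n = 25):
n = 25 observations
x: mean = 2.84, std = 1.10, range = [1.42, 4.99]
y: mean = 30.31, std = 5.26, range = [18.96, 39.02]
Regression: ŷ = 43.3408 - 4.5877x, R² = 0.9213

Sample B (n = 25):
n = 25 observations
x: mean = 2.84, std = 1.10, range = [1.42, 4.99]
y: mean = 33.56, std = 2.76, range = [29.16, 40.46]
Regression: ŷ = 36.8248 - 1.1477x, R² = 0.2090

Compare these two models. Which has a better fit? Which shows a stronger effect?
Model A has the better fit (R² = 0.9213 vs 0.2090). Model A shows the stronger effect (|β₁| = 4.5877 vs 1.1477).

Model Comparison:

Which explains more variance? (R²)
- Model A: R² = 0.9213 → 92.13% of variance in fuel efficiency explained
- Model B: R² = 0.2090 → 20.90% of variance in fuel efficiency explained
- 0.9213 > 0.2090 → Model A has the better fit

Which has the larger per-liter effect? (|β₁|)
- Model A: β₁ = -4.5877 → predicted fuel efficiency falls 4.5877 mpg per additional liter of engine displacement
- Model B: β₁ = -1.1477 → predicted fuel efficiency falls 1.1477 mpg per additional liter of engine displacement
- |-4.5877| > |-1.1477| → Model A shows the stronger marginal effect

Notes:
- A steeper slope doesn't make a better model if the scatter around the line is large.
- R² measures how tightly points cluster around the line; β₁ measures how steep the line is — they answer different questions.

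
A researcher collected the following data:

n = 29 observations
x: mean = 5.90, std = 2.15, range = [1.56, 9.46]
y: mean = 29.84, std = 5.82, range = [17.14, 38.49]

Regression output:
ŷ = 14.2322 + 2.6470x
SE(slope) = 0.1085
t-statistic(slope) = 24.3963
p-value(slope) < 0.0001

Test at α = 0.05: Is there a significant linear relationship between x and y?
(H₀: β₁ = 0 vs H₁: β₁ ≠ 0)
Reject H₀: p-value < 0.0001 < α = 0.05. The linear relationship is significant at the 5% level.

Hypothesis test for the slope coefficient:

H₀: β₁ = 0 (no linear relationship)
H₁: β₁ ≠ 0 (linear relationship exists)

Test statistic: t = β̂₁ / SE(β̂₁) = 2.6470 / 0.1085 = 24.3963

p < 0.0001: how often a slope estimate this far from 0 (in SE units) would arise by chance if β₁ were truly 0.

Decision rule: reject H₀ if p-value < α.
p-value < 0.0001 < α = 0.05 → reject H₀.

Conclusion: the linear association between x and y is significant at the 5% level.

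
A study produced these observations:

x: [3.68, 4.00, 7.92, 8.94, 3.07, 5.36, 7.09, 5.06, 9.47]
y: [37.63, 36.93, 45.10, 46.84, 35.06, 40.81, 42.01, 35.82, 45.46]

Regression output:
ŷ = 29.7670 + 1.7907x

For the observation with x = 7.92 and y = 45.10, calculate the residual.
Residual = 1.1507

The residual is the difference between the actual value and the predicted value:

Residual = y - ŷ

Step 1: Calculate predicted value
ŷ = 29.7670 + 1.7907 × 7.92
ŷ = 43.9493

Step 2: Calculate residual
Residual = 45.10 - 43.9493
Residual = 1.1507

Interpretation: the model underestimates the actual value by 1.1507 at this point (positive residual → observation lies above the fitted line).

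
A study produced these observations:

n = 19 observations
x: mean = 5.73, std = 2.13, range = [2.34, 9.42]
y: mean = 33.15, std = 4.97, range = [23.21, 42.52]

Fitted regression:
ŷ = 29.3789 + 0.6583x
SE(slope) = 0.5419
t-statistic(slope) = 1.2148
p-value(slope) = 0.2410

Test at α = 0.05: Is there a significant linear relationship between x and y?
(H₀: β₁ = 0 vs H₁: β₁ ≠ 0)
p-value = 0.2410 ≥ α = 0.05, so we fail to reject H₀. The relationship is not significant.

Hypothesis test for the slope coefficient:

H₀: β₁ = 0 (no linear relationship)
H₁: β₁ ≠ 0 (linear relationship exists)

Test statistic: t = β̂₁ / SE(β̂₁) = 0.6583 / 0.5419 = 1.2148

The p-value (0.2410) is the probability, under H₀, of a t-statistic at least as extreme as |t| = 1.2148 (two-sided, df = n − 2 = 17).

Decision rule: reject H₀ if p-value < α.
p-value = 0.2410 ≥ α = 0.05 → fail to reject H₀.

At α = 0.05 the data do not provide convincing evidence of a nonzero slope.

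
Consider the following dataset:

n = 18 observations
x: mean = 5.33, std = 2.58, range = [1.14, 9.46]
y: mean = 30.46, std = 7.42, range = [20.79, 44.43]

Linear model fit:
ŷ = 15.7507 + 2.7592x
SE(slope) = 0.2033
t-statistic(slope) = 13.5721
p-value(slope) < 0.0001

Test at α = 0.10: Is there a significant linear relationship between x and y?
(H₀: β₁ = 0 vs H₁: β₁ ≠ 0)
Since p-value < 0.0001 < α = 0.10, reject H₀ — the slope is significantly different from 0.

Hypothesis test for the slope coefficient:

H₀: β₁ = 0 (no linear relationship)
H₁: β₁ ≠ 0 (linear relationship exists)

Test statistic: t = β̂₁ / SE(β̂₁) = 2.7592 / 0.2033 = 13.5721

p < 0.0001: how often a slope estimate this far from 0 (in SE units) would arise by chance if β₁ were truly 0.

Decision rule: reject H₀ if p-value < α.
p-value < 0.0001 < α = 0.10 → reject H₀.

There is sufficient evidence at the 10% significance level to conclude that a linear relationship exists between x and y.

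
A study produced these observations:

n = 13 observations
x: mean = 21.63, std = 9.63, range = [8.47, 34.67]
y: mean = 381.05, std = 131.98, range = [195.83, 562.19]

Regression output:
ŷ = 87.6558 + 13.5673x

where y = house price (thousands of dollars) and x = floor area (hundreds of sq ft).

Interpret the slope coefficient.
On average, house price is about 13.5673 thousand dollars higher for every extra hundred sq ft of floor area.

β₁ = 13.5673 is the change in predicted house price (thousand dollars) per additional hundred sq ft of floor area.

Interpretation:
- Floor area up by 1 hundred sq ft → predicted house price increases by 13.5673 thousand dollars
- This is a linear approximation: the same per-unit change is assumed across the whole observed x range
- The slope describes association in these data, not necessarily a causal effect

The intercept β₀ = 87.6558 is the predicted house price when floor area = 0; since the smallest observed x is 8.47, this is an extrapolation and mainly anchors the line.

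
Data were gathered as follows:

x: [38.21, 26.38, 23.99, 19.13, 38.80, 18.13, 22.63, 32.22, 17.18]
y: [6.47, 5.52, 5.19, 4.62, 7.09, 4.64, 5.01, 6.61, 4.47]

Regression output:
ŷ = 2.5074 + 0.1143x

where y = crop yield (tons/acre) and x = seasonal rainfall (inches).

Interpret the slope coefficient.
On average, crop yield is about 0.1143 tons/acre higher for every extra inch of rainfall.

β₁ = 0.1143 is the change in predicted crop yield (tons/acre) per additional inch of rainfall.

Interpretation:
- Rainfall up by 1 inch → predicted crop yield increases by 0.1143 tons/acre
- The effect is assumed constant over the observed range of x (linearity)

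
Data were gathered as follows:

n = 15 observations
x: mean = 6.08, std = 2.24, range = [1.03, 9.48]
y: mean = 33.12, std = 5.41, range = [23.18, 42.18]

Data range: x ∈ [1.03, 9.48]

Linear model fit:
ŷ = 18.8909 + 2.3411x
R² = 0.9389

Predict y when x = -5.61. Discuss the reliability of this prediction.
ŷ = 5.7573 (extrapolation — x = -5.61 lies outside [1.03, 9.48], so reliability is low).

Prediction calculation:
ŷ = 18.8909 + 2.3411 × (-5.61)
ŷ = 5.7573

Reliability:
- Data range: x ∈ [1.03, 9.48]
- Prediction point: x = -5.61 is 6.64 units below the observed range → this is EXTRAPOLATION, not interpolation

Why that matters here:
- The linear relationship may not hold outside the observed range
- There are no observations near this x to validate the fitted line there
- R² describes fit only over the sampled x values; it says nothing about behaviour beyond them

A defensible statement: 'if the linear trend continued to x = -5.61, y would be about 5.7573' — the premise is untested.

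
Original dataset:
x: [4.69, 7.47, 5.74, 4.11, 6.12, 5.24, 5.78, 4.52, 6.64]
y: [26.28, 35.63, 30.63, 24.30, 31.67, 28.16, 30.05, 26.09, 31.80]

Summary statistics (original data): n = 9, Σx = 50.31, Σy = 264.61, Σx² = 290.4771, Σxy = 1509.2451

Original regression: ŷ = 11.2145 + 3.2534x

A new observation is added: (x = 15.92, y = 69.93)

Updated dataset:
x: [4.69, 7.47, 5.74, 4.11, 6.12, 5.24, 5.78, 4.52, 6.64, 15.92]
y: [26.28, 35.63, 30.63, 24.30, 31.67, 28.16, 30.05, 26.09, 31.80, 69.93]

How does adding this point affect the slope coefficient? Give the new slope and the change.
Adding the point moves β₁ from 3.2534 to 3.8646, i.e. it increases by 0.6112 (+18.8%).

The new point has HIGH LEVERAGE: x = 15.92 is far from the original mean x̄ = 50.31/9 ≈ 5.59 (original range [4.11, 7.47]).

Step 1: Update the sums with the new point (n goes from 9 to 10)
Σx  = 50.31 + 15.92 = 66.23
Σy  = 264.61 + 69.93 = 334.54
Σx² = 290.4771 + 15.92² = 290.4771 + 253.4464 = 543.9235
Σxy = 1509.2451 + 15.92×69.93 = 1509.2451 + 1113.2856 = 2622.5307

Step 2: Recompute the slope with b₁ = (nΣxy − ΣxΣy) / (nΣx² − (Σx)²)
Numerator   = 10×2622.5307 − 66.23×334.54 = 26225.3070 − 22156.5842 = 4068.7228
Denominator = 10×543.9235 − 66.23² = 5439.2350 − 4386.4129 = 1052.8221
b₁(new) = 4068.7228 / 1052.8221 = 3.8646

(Same formula on the original sums: (9×1509.2451 − 50.31×264.61) / (9×290.4771 − 50.31²) = 270.6768 / 83.1978 = 3.2534, matching the given fit.)

Step 3: Change in slope
Δβ₁ = 3.8646 − 3.2534 = +0.6112
Relative change = +0.6112 / 3.2534 × 100% = +18.8%
→ the slope increases when the point is added.

Because the point sits above the extension of the original line at a high-leverage x, it tilts the fit up.
In practice: examine leverage (hᵢ) and Cook's distance rather than deleting it automatically; investigate whether it comes from the same population as the rest of the sample.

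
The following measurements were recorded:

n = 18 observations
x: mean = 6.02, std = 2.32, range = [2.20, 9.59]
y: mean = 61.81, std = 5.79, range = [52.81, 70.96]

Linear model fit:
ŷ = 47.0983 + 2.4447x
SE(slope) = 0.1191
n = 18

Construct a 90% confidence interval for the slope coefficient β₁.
The 90% CI for β₁ is (2.2368, 2.6526)

Confidence interval for the slope:

The 90% CI for β₁ is: β̂₁ ± t*(α/2, n-2) × SE(β̂₁)

Step 1: Find critical t-value
- Confidence level = 0.9
- Degrees of freedom = n - 2 = 18 - 2 = 16
- t*(α/2, 16) = 1.7459

Step 2: Calculate margin of error
Margin = 1.7459 × 0.1191 = 0.2079

Step 3: Construct interval
CI = 2.4447 ± 0.2079
CI = (2.2368, 2.6526)

Interpretation: We are 90% confident that the true slope β₁ lies between 2.2368 and 2.6526.
Since 0 is outside the interval, a two-sided test at α = 0.10 would reject H₀: β₁ = 0.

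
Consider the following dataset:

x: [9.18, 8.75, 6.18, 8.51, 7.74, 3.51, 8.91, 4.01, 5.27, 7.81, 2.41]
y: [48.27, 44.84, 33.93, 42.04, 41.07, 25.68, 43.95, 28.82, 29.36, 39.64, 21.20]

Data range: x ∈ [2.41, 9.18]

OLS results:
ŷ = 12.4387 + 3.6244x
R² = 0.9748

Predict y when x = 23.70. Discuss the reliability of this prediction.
ŷ = 98.3370, but this is extrapolation (above the data range [2.41, 9.18]) and may be unreliable.

Prediction calculation:
ŷ = 12.4387 + 3.6244 × 23.70
ŷ = 98.3370

Reliability:
- Data range: x ∈ [2.41, 9.18]
- Prediction point: x = 23.70 is 14.52 units above the observed range → this is EXTRAPOLATION, not interpolation

Why that matters here:
- The linear relationship may not hold outside the observed range
- R² describes fit only over the sampled x values; it says nothing about behaviour beyond them
- Real relationships often flatten, saturate, or turn nonlinear at extremes

A defensible statement: 'if the linear trend continued to x = 23.70, y would be about 98.3370' — the premise is untested.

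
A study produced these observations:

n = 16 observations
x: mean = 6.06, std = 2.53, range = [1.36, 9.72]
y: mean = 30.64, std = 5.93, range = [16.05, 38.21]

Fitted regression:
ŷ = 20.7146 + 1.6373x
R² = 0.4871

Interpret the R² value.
The model explains 48.71% of the variance in y (R² = 0.4871), leaving 51.29% unexplained; the fit is moderate.

R² (coefficient of determination) measures the proportion of variance in y explained by the regression model.

Here R² = 0.4871:
- Explained: 48.71% of the variation in y
- Unexplained (residual): 100% − 48.71% = 51.29%
- Rule of thumb (below 0.3 weak; 0.3 to below 0.7 moderate; 0.7 and above strong) → moderate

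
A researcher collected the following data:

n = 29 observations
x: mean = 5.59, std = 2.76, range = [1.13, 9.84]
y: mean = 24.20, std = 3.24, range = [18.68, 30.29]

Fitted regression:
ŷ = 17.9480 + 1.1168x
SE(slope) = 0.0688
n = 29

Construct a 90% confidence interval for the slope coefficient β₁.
The 90% CI for β₁ is (0.9996, 1.2340)

Confidence interval for the slope:

The 90% CI for β₁ is: β̂₁ ± t*(α/2, n-2) × SE(β̂₁)

Step 1: Find critical t-value
- Confidence level = 0.9
- Degrees of freedom = n - 2 = 29 - 2 = 27
- t*(α/2, 27) = 1.7033

Step 2: Calculate margin of error
Margin = 1.7033 × 0.0688 = 0.1172

Step 3: Construct interval
CI = 1.1168 ± 0.1172
CI = (0.9996, 1.2340)

Interpretation: intervals built this way capture the true β₁ in 90% of repeated samples; here the plausible range for the per-unit effect of x on y is 0.9996 to 1.2340.
The interval does not include 0, suggesting a significant linear relationship.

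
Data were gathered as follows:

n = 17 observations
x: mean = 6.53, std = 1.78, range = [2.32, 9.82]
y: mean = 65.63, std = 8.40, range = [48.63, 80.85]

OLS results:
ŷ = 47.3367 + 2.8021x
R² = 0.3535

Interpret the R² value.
The model explains 35.35% of the variance in y (R² = 0.3535), leaving 64.65% unexplained; the fit is moderate.

R² (coefficient of determination) measures the proportion of variance in y explained by the regression model.

Here R² = 0.3535:
- Explained: 35.35% of the variation in y
- Unexplained (residual): 100% − 35.35% = 64.65%
- Rule of thumb (below 0.3 weak; 0.3 to below 0.7 moderate; 0.7 and above strong) → moderate

Equivalently, for simple linear regression R² = r², so |r| = √0.3535 ≈ 0.5946.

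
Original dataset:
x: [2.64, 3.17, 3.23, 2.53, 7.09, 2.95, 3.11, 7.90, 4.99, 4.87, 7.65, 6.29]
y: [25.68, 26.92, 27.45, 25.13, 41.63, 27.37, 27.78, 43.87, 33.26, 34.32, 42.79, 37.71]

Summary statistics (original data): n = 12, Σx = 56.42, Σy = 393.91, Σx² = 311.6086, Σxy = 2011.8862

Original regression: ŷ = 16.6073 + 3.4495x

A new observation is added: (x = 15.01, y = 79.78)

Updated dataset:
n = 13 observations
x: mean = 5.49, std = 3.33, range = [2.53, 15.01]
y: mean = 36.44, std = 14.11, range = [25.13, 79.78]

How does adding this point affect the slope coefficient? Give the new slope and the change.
Adding the point moves β₁ from 3.4495 to 4.2003, i.e. it increases by 0.7508 (+21.8%).

x = 15.01 lies well outside the original x-range [2.53, 7.90] (x̄ ≈ 4.70), so this observation has high leverage and can move the slope substantially.

Step 1: Update the sums with the new point (n goes from 12 to 13)
Σx  = 56.42 + 15.01 = 71.43
Σy  = 393.91 + 79.78 = 473.69
Σx² = 311.6086 + 15.01² = 311.6086 + 225.3001 = 536.9087
Σxy = 2011.8862 + 15.01×79.78 = 2011.8862 + 1197.4978 = 3209.3840

Step 2: Recompute the slope with b₁ = (nΣxy − ΣxΣy) / (nΣx² − (Σx)²)
Numerator   = 13×3209.3840 − 71.43×473.69 = 41721.9920 − 33835.6767 = 7886.3153
Denominator = 13×536.9087 − 71.43² = 6979.8131 − 5102.2449 = 1877.5682
b₁(new) = 7886.3153 / 1877.5682 = 4.2003

(Same formula on the original sums: (12×2011.8862 − 56.42×393.91) / (12×311.6086 − 56.42²) = 1918.2322 / 556.0868 = 3.4495, matching the given fit.)

Step 3: Change in slope
Δβ₁ = 4.2003 − 3.4495 = +0.7508
Relative change = +0.7508 / 3.4495 × 100% = +21.8%
→ the slope increases when the point is added.

A high-leverage point only changes the slope if it is off the original line; here y = 79.78 is above the original trend, so the slope increases.
In practice: investigate whether it comes from the same population as the rest of the sample; refit with and without it and report both if conclusions differ.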